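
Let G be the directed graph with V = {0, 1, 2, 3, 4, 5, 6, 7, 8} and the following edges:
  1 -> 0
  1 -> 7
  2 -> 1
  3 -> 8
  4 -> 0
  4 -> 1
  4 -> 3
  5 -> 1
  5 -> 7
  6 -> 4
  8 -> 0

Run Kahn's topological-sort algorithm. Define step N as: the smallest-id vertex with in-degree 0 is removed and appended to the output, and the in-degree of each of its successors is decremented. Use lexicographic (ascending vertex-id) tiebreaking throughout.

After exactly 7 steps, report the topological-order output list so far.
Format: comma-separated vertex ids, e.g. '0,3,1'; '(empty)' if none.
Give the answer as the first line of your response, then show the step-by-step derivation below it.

2,5,6,4,1,3,7

step 1: output 2; order=[2]; indeg=(3,2,0,1,1,0,0,2,1)
step 2: output 5; order=[2,5]; indeg=(3,1,0,1,1,0,0,1,1)
step 3: output 6; order=[2,5,6]; indeg=(3,1,0,1,0,0,0,1,1)
step 4: output 4; order=[2,5,6,4]; indeg=(2,0,0,0,0,0,0,1,1)
step 5: output 1; order=[2,5,6,4,1]; indeg=(1,0,0,0,0,0,0,0,1)
step 6: output 3; order=[2,5,6,4,1,3]; indeg=(1,0,0,0,0,0,0,0,0)
step 7: output 7; order=[2,5,6,4,1,3,7]; indeg=(1,0,0,0,0,0,0,0,0)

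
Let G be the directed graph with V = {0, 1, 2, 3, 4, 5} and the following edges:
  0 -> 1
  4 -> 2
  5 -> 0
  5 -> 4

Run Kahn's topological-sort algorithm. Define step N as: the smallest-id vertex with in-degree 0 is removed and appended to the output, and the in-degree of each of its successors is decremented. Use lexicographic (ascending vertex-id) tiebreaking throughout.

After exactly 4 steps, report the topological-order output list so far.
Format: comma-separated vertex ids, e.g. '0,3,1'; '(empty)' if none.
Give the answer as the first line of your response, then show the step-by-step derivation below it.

3,5,0,1

step 1: output 3; order=[3]; indeg=(1,1,1,0,1,0)
step 2: output 5; order=[3,5]; indeg=(0,1,1,0,0,0)
step 3: output 0; order=[3,5,0]; indeg=(0,0,1,0,0,0)
step 4: output 1; order=[3,5,0,1]; indeg=(0,0,1,0,0,0)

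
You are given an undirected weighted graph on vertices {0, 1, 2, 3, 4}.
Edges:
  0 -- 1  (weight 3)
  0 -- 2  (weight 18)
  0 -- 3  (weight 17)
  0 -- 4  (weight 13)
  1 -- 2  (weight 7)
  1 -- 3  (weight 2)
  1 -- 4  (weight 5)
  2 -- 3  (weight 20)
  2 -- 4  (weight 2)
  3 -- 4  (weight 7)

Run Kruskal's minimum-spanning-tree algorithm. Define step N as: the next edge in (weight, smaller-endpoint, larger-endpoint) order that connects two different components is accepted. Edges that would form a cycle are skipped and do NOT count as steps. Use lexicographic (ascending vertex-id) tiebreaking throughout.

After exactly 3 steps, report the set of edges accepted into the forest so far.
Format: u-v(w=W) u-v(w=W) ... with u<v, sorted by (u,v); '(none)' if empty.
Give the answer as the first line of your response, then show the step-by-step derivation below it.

0-1(w=3) 1-3(w=2) 2-4(w=2)

step 1: add edge 1-3 (w=2); MST = {1-3(w=2)}
step 2: add edge 2-4 (w=2); MST = {1-3(w=2) 2-4(w=2)}
step 3: add edge 0-1 (w=3); MST = {0-1(w=3) 1-3(w=2) 2-4(w=2)}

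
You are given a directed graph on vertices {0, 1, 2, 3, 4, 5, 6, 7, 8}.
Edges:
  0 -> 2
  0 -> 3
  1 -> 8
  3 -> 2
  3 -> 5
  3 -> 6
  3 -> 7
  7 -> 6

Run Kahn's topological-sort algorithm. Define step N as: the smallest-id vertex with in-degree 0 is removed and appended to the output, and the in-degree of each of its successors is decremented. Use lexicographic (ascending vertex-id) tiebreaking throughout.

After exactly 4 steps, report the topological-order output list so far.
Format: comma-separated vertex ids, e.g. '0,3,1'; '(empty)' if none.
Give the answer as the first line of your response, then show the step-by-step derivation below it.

0,1,3,2

step 1: output 0; order=[0]; indeg=(0,0,1,0,0,1,2,1,1)
step 2: output 1; order=[0,1]; indeg=(0,0,1,0,0,1,2,1,0)
step 3: output 3; order=[0,1,3]; indeg=(0,0,0,0,0,0,1,0,0)
step 4: output 2; order=[0,1,3,2]; indeg=(0,0,0,0,0,0,1,0,0)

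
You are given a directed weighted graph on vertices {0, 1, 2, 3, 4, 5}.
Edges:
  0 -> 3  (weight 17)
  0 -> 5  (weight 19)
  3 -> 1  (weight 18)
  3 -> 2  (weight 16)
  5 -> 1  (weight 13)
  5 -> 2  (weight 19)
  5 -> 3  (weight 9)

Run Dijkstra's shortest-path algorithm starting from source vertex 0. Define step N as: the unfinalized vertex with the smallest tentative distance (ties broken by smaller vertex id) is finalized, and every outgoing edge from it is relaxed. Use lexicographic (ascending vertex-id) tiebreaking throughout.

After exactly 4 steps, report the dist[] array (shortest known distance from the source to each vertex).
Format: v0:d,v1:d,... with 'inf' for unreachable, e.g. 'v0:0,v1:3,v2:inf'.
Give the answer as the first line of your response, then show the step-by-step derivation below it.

v0:0,v1:32,v2:33,v3:17,v4:inf,v5:19

step 1: dist = v0:0,v1:inf,v2:inf,v3:17,v4:inf,v5:19
step 2: dist = v0:0,v1:35,v2:33,v3:17,v4:inf,v5:19
step 3: dist = v0:0,v1:32,v2:33,v3:17,v4:inf,v5:19
step 4: dist = v0:0,v1:32,v2:33,v3:17,v4:inf,v5:19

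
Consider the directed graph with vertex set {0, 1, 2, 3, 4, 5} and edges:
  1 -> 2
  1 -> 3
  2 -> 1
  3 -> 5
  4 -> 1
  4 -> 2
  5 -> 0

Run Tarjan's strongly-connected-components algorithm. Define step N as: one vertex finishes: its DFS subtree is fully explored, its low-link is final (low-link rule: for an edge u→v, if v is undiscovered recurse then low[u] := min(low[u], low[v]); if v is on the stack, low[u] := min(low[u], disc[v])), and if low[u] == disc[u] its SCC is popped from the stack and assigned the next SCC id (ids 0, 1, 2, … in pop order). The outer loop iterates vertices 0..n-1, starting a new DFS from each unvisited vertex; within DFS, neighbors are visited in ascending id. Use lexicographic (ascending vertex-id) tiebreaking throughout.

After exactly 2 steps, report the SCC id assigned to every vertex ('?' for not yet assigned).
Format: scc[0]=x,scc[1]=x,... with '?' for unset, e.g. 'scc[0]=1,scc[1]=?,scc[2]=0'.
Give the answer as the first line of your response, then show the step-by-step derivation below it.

scc[0]=0,scc[1]=?,scc[2]=?,scc[3]=?,scc[4]=?,scc[5]=?

step 1: low=(low[0]=0,low[1]=?,low[2]=?,low[3]=?,low[4]=?,low[5]=?); scc=(scc[0]=0,scc[1]=?,scc[2]=?,scc[3]=?,scc[4]=?,scc[5]=?)
step 2: low=(low[0]=0,low[1]=1,low[2]=1,low[3]=?,low[4]=?,low[5]=?); scc=(scc[0]=0,scc[1]=?,scc[2]=?,scc[3]=?,scc[4]=?,scc[5]=?)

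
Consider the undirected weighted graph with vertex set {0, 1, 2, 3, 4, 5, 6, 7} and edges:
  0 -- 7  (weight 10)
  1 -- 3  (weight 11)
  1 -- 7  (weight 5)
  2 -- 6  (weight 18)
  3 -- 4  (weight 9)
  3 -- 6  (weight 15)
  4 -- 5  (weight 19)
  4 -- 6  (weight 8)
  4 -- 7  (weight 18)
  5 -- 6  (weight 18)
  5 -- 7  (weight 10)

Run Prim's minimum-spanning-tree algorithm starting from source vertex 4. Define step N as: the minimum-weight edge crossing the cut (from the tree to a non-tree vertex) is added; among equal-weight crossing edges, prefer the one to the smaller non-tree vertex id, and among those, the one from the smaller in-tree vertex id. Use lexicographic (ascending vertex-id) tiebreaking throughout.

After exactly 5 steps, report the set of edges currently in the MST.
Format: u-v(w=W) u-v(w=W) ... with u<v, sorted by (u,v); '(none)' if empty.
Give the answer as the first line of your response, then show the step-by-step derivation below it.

0-7(w=10) 1-3(w=11) 1-7(w=5) 3-4(w=9) 4-6(w=8)

step 1: add edge 4-6 (w=8); MST = {4-6(w=8)}
step 2: add edge 3-4 (w=9); MST = {3-4(w=9) 4-6(w=8)}
step 3: add edge 1-3 (w=11); MST = {1-3(w=11) 3-4(w=9) 4-6(w=8)}
step 4: add edge 1-7 (w=5); MST = {1-3(w=11) 1-7(w=5) 3-4(w=9) 4-6(w=8)}
step 5: add edge 0-7 (w=10); MST = {0-7(w=10) 1-3(w=11) 1-7(w=5) 3-4(w=9) 4-6(w=8)}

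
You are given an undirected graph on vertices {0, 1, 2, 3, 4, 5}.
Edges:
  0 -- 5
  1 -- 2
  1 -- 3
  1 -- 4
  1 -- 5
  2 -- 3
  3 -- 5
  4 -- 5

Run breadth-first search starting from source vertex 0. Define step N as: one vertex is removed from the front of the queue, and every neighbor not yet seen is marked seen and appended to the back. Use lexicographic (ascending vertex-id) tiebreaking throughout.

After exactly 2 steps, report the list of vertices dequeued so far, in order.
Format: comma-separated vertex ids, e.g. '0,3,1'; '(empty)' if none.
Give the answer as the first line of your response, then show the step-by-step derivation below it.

0,5

step 1: dequeue 0; queue=[5]; order=0
step 2: dequeue 5; queue=[1,3,4]; order=0,5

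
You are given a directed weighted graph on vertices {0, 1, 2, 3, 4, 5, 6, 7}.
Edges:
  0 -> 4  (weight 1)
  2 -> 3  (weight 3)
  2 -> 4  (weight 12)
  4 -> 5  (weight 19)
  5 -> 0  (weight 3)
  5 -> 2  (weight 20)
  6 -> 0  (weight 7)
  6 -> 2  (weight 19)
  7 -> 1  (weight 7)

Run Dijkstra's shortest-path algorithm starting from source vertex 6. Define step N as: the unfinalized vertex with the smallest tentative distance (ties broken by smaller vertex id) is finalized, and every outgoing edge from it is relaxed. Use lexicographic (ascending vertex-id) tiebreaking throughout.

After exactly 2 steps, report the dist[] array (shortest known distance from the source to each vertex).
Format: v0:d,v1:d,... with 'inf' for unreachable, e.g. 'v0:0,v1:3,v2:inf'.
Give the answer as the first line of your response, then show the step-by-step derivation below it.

v0:7,v1:inf,v2:19,v3:inf,v4:8,v5:inf,v6:0,v7:inf

step 1: dist = v0:7,v1:inf,v2:19,v3:inf,v4:inf,v5:inf,v6:0,v7:inf
step 2: dist = v0:7,v1:inf,v2:19,v3:inf,v4:8,v5:inf,v6:0,v7:inf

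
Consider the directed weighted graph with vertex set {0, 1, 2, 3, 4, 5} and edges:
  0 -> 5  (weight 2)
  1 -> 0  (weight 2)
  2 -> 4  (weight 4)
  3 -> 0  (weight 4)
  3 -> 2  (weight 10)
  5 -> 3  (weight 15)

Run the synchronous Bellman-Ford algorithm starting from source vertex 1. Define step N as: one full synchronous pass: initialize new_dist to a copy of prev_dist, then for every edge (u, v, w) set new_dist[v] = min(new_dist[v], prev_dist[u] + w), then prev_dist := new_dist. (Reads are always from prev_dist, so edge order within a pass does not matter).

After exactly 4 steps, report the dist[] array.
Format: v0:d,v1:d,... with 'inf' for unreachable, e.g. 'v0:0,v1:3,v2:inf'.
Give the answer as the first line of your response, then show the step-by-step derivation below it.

v0:2,v1:0,v2:29,v3:19,v4:inf,v5:4

step 1: dist = v0:2,v1:0,v2:inf,v3:inf,v4:inf,v5:inf
step 2: dist = v0:2,v1:0,v2:inf,v3:inf,v4:inf,v5:4
step 3: dist = v0:2,v1:0,v2:inf,v3:19,v4:inf,v5:4
step 4: dist = v0:2,v1:0,v2:29,v3:19,v4:inf,v5:4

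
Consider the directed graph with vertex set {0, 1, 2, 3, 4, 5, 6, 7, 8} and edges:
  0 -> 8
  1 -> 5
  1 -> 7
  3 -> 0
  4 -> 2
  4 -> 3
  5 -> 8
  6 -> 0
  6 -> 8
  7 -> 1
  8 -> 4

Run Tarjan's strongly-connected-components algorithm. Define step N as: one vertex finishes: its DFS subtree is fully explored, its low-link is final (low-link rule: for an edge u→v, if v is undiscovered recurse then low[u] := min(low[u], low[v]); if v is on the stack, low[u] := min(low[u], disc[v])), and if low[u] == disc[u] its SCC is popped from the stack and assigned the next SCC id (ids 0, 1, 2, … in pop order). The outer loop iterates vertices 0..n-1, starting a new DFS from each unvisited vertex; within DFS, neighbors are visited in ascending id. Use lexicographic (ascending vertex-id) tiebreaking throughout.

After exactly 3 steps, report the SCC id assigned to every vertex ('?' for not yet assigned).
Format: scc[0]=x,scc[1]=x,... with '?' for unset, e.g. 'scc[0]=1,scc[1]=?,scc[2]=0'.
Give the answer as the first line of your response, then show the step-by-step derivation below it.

scc[0]=?,scc[1]=?,scc[2]=0,scc[3]=?,scc[4]=?,scc[5]=?,scc[6]=?,scc[7]=?,scc[8]=?

step 1: low=(low[0]=0,low[1]=?,low[2]=3,low[3]=?,low[4]=2,low[5]=?,low[6]=?,low[7]=?,low[8]=1); scc=(scc[0]=?,scc[1]=?,scc[2]=0,scc[3]=?,scc[4]=?,scc[5]=?,scc[6]=?,scc[7]=?,scc[8]=?)
step 2: low=(low[0]=0,low[1]=?,low[2]=3,low[3]=0,low[4]=2,low[5]=?,low[6]=?,low[7]=?,low[8]=1); scc=(scc[0]=?,scc[1]=?,scc[2]=0,scc[3]=?,scc[4]=?,scc[5]=?,scc[6]=?,scc[7]=?,scc[8]=?)
step 3: low=(low[0]=0,low[1]=?,low[2]=3,low[3]=0,low[4]=0,low[5]=?,low[6]=?,low[7]=?,low[8]=1); scc=(scc[0]=?,scc[1]=?,scc[2]=0,scc[3]=?,scc[4]=?,scc[5]=?,scc[6]=?,scc[7]=?,scc[8]=?)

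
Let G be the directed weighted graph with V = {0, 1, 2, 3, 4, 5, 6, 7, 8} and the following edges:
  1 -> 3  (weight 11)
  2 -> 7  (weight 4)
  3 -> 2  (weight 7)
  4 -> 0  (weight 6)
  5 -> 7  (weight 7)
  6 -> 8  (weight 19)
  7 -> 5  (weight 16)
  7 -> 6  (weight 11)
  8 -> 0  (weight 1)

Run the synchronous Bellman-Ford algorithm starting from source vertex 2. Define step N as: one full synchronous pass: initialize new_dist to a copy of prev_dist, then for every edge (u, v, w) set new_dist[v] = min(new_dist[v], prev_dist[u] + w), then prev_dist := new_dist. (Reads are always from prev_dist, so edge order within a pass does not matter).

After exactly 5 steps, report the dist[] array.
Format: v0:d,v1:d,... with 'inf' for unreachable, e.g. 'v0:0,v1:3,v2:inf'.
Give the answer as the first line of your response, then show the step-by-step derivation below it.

v0:35,v1:inf,v2:0,v3:inf,v4:inf,v5:20,v6:15,v7:4,v8:34

step 1: dist = v0:inf,v1:inf,v2:0,v3:inf,v4:inf,v5:inf,v6:inf,v7:4,v8:inf
step 2: dist = v0:inf,v1:inf,v2:0,v3:inf,v4:inf,v5:20,v6:15,v7:4,v8:inf
step 3: dist = v0:inf,v1:inf,v2:0,v3:inf,v4:inf,v5:20,v6:15,v7:4,v8:34
step 4: dist = v0:35,v1:inf,v2:0,v3:inf,v4:inf,v5:20,v6:15,v7:4,v8:34
step 5: dist = v0:35,v1:inf,v2:0,v3:inf,v4:inf,v5:20,v6:15,v7:4,v8:34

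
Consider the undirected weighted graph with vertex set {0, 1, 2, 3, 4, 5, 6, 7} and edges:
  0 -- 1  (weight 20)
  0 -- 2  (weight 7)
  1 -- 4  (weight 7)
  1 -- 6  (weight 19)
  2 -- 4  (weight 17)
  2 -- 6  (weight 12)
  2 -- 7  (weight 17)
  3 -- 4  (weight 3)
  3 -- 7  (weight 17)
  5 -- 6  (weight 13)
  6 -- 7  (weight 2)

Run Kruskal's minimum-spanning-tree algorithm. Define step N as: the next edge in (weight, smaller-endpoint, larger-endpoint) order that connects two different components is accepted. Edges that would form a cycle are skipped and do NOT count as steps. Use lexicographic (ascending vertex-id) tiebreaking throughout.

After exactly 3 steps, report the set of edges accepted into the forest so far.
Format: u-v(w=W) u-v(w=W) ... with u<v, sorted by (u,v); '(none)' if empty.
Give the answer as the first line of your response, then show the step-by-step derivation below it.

0-2(w=7) 3-4(w=3) 6-7(w=2)

step 1: add edge 6-7 (w=2); MST = {6-7(w=2)}
step 2: add edge 3-4 (w=3); MST = {3-4(w=3) 6-7(w=2)}
step 3: add edge 0-2 (w=7); MST = {0-2(w=7) 3-4(w=3) 6-7(w=2)}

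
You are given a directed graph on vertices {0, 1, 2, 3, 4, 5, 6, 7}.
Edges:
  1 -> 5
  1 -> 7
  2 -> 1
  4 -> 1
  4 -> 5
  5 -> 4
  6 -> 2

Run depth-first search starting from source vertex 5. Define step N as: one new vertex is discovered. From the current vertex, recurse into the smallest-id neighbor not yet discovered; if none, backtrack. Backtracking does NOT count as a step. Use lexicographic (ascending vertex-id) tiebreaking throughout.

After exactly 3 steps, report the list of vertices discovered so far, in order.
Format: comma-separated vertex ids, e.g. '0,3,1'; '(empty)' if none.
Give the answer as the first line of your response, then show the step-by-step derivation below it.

5,4,1

step 1: discover 5; path=5; order=5
step 2: discover 4; path=5>4; order=5,4
step 3: discover 1; path=5>4>1; order=5,4,1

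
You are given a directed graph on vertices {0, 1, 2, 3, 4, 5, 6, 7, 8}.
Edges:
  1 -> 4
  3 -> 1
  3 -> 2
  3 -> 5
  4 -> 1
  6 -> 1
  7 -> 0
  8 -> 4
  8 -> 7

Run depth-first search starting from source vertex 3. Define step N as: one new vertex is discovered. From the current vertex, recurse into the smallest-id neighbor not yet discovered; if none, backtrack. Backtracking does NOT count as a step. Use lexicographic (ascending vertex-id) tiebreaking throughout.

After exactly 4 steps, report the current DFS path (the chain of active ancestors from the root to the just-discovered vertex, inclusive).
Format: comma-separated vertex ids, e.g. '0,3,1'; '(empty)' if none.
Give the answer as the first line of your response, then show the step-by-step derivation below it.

3,2

step 1: discover 3; path=3; order=3
step 2: discover 1; path=3>1; order=3,1
step 3: discover 4; path=3>1>4; order=3,1,4
step 4: discover 2; path=3>2; order=3,1,4,2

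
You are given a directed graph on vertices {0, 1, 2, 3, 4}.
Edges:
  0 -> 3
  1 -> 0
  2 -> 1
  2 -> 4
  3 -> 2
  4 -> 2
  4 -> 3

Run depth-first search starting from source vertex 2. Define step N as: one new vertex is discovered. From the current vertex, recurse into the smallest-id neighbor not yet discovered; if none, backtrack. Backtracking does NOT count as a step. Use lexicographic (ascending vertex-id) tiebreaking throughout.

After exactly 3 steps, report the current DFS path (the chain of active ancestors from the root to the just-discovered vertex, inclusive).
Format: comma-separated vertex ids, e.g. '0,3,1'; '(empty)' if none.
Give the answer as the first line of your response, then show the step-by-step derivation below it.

2,1,0

step 1: discover 2; path=2; order=2
step 2: discover 1; path=2>1; order=2,1
step 3: discover 0; path=2>1>0; order=2,1,0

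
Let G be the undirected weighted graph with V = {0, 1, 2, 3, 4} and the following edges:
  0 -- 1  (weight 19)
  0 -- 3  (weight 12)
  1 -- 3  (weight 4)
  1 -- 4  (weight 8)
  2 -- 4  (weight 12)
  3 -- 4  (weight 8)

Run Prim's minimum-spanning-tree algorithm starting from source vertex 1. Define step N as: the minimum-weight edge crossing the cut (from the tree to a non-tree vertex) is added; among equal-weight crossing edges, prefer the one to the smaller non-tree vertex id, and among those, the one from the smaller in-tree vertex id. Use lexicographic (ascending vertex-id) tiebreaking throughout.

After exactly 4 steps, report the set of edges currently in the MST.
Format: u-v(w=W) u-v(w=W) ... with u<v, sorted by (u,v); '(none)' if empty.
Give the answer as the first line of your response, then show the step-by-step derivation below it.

0-3(w=12) 1-3(w=4) 1-4(w=8) 2-4(w=12)

step 1: add edge 1-3 (w=4); MST = {1-3(w=4)}
step 2: add edge 1-4 (w=8); MST = {1-3(w=4) 1-4(w=8)}
step 3: add edge 0-3 (w=12); MST = {0-3(w=12) 1-3(w=4) 1-4(w=8)}
step 4: add edge 2-4 (w=12); MST = {0-3(w=12) 1-3(w=4) 1-4(w=8) 2-4(w=12)}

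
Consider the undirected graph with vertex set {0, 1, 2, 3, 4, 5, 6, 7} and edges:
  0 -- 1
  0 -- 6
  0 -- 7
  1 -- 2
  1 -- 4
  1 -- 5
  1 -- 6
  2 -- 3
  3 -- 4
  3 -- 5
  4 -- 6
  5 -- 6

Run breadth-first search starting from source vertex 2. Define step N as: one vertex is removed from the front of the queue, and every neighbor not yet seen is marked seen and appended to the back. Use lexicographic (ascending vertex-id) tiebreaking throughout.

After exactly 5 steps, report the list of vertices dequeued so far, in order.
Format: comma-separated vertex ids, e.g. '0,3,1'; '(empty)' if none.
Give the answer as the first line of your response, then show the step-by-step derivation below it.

2,1,3,0,4

step 1: dequeue 2; queue=[1,3]; order=2
step 2: dequeue 1; queue=[3,0,4,5,6]; order=2,1
step 3: dequeue 3; queue=[0,4,5,6]; order=2,1,3
step 4: dequeue 0; queue=[4,5,6,7]; order=2,1,3,0
step 5: dequeue 4; queue=[5,6,7]; order=2,1,3,0,4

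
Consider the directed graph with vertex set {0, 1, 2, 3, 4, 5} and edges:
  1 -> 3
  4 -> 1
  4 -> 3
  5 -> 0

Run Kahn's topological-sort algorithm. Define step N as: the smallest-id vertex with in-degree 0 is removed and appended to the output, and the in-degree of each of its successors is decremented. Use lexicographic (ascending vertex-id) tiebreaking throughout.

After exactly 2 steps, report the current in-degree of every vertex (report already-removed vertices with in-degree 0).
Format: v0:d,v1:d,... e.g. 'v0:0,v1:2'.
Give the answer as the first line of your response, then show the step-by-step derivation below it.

v0:1,v1:0,v2:0,v3:1,v4:0,v5:0

step 1: output 2; order=[2]; indeg=(1,1,0,2,0,0)
step 2: output 4; order=[2,4]; indeg=(1,0,0,1,0,0)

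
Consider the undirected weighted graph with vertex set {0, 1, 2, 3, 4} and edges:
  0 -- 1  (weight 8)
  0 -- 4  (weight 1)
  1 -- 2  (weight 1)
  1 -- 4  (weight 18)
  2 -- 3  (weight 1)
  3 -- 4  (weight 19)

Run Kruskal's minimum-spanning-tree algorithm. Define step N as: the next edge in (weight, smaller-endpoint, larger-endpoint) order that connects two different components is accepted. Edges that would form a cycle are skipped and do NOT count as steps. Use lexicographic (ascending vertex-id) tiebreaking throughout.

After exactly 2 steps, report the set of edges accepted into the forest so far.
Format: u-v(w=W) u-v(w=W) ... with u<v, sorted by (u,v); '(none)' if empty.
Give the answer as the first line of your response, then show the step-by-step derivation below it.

0-4(w=1) 1-2(w=1)

step 1: add edge 0-4 (w=1); MST = {0-4(w=1)}
step 2: add edge 1-2 (w=1); MST = {0-4(w=1) 1-2(w=1)}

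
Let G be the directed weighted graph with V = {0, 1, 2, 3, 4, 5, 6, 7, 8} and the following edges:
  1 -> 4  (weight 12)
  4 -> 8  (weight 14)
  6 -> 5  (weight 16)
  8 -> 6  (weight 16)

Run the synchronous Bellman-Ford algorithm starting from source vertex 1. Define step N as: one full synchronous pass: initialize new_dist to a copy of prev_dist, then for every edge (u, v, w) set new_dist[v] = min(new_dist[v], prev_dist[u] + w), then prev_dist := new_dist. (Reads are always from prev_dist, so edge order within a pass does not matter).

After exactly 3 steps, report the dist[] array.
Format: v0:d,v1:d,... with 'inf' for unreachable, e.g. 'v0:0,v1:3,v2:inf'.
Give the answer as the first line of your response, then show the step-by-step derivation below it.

v0:inf,v1:0,v2:inf,v3:inf,v4:12,v5:inf,v6:42,v7:inf,v8:26

step 1: dist = v0:inf,v1:0,v2:inf,v3:inf,v4:12,v5:inf,v6:inf,v7:inf,v8:inf
step 2: dist = v0:inf,v1:0,v2:inf,v3:inf,v4:12,v5:inf,v6:inf,v7:inf,v8:26
step 3: dist = v0:inf,v1:0,v2:inf,v3:inf,v4:12,v5:inf,v6:42,v7:inf,v8:26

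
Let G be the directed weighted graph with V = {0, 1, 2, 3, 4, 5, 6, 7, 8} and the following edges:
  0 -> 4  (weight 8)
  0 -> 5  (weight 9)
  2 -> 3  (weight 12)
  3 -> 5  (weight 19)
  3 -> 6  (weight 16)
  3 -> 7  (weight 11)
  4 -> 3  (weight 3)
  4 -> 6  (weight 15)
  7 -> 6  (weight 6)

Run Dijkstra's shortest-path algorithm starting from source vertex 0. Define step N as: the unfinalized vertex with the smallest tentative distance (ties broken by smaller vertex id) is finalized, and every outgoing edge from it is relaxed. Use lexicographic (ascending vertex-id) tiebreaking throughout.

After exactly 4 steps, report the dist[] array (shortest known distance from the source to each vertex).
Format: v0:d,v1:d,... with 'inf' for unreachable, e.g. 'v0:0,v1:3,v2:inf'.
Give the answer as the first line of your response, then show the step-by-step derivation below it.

v0:0,v1:inf,v2:inf,v3:11,v4:8,v5:9,v6:23,v7:22,v8:inf

step 1: dist = v0:0,v1:inf,v2:inf,v3:inf,v4:8,v5:9,v6:inf,v7:inf,v8:inf
step 2: dist = v0:0,v1:inf,v2:inf,v3:11,v4:8,v5:9,v6:23,v7:inf,v8:inf
step 3: dist = v0:0,v1:inf,v2:inf,v3:11,v4:8,v5:9,v6:23,v7:inf,v8:inf
step 4: dist = v0:0,v1:inf,v2:inf,v3:11,v4:8,v5:9,v6:23,v7:22,v8:inf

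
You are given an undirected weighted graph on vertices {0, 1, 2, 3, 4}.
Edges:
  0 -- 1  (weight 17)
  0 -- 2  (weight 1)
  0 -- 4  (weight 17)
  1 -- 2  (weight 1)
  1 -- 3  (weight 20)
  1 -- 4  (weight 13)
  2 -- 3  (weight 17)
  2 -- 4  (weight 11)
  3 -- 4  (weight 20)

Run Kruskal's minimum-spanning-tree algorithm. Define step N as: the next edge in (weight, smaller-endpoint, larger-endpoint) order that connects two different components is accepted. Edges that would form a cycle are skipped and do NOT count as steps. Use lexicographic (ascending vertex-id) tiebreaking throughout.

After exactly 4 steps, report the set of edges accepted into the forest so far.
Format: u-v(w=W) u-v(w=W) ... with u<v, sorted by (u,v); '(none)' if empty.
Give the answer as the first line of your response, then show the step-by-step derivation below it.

0-2(w=1) 1-2(w=1) 2-3(w=17) 2-4(w=11)

step 1: add edge 0-2 (w=1); MST = {0-2(w=1)}
step 2: add edge 1-2 (w=1); MST = {0-2(w=1) 1-2(w=1)}
step 3: add edge 2-4 (w=11); MST = {0-2(w=1) 1-2(w=1) 2-4(w=11)}
step 4: add edge 2-3 (w=17); MST = {0-2(w=1) 1-2(w=1) 2-3(w=17) 2-4(w=11)}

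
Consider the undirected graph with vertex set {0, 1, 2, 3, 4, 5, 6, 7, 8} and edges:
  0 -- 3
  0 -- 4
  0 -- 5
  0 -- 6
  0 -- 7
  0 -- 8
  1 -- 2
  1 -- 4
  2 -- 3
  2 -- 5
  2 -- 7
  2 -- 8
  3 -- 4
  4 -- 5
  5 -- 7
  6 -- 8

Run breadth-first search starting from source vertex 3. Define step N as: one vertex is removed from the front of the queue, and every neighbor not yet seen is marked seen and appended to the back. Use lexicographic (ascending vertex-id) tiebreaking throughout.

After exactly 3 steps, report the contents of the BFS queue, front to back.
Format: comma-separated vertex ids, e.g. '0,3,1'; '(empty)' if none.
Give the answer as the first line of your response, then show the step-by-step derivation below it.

4,5,6,7,8,1

step 1: dequeue 3; queue=[0,2,4]; order=3
step 2: dequeue 0; queue=[2,4,5,6,7,8]; order=3,0
step 3: dequeue 2; queue=[4,5,6,7,8,1]; order=3,0,2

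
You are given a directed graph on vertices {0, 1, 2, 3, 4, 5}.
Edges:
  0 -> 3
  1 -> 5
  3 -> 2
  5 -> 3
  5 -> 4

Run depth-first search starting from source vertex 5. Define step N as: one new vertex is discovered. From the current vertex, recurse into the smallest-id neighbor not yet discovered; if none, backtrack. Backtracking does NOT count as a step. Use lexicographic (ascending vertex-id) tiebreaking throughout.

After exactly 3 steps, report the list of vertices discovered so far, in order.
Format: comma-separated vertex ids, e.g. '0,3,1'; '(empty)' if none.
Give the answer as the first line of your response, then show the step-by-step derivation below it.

5,3,2

step 1: discover 5; path=5; order=5
step 2: discover 3; path=5>3; order=5,3
step 3: discover 2; path=5>3>2; order=5,3,2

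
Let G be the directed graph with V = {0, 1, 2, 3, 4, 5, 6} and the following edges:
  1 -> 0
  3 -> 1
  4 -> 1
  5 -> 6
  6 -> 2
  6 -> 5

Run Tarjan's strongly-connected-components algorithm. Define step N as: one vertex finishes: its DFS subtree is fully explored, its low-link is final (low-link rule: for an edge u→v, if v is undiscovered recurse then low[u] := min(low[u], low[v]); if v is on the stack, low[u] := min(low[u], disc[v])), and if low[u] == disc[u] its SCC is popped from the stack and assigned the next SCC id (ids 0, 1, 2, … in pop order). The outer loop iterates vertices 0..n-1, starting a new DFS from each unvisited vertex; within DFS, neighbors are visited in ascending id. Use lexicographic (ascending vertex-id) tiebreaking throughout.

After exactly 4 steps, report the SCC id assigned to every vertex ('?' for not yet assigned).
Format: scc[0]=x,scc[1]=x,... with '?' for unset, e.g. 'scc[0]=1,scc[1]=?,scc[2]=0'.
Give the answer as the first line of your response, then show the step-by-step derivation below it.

scc[0]=0,scc[1]=1,scc[2]=2,scc[3]=3,scc[4]=?,scc[5]=?,scc[6]=?

step 1: low=(low[0]=0,low[1]=?,low[2]=?,low[3]=?,low[4]=?,low[5]=?,low[6]=?); scc=(scc[0]=0,scc[1]=?,scc[2]=?,scc[3]=?,scc[4]=?,scc[5]=?,scc[6]=?)
step 2: low=(low[0]=0,low[1]=1,low[2]=?,low[3]=?,low[4]=?,low[5]=?,low[6]=?); scc=(scc[0]=0,scc[1]=1,scc[2]=?,scc[3]=?,scc[4]=?,scc[5]=?,scc[6]=?)
step 3: low=(low[0]=0,low[1]=1,low[2]=2,low[3]=?,low[4]=?,low[5]=?,low[6]=?); scc=(scc[0]=0,scc[1]=1,scc[2]=2,scc[3]=?,scc[4]=?,scc[5]=?,scc[6]=?)
step 4: low=(low[0]=0,low[1]=1,low[2]=2,low[3]=3,low[4]=?,low[5]=?,low[6]=?); scc=(scc[0]=0,scc[1]=1,scc[2]=2,scc[3]=3,scc[4]=?,scc[5]=?,scc[6]=?)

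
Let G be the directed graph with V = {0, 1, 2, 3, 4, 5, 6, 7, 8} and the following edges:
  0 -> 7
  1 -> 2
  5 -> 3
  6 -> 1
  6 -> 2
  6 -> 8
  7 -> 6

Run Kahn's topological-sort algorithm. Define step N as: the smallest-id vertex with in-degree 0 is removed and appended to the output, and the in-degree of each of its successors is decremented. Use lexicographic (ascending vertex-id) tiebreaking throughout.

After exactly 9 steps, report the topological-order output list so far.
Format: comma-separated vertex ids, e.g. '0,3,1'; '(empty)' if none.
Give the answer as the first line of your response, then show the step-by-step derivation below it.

0,4,5,3,7,6,1,2,8

step 1: output 0; order=[0]; indeg=(0,1,2,1,0,0,1,0,1)
step 2: output 4; order=[0,4]; indeg=(0,1,2,1,0,0,1,0,1)
step 3: output 5; order=[0,4,5]; indeg=(0,1,2,0,0,0,1,0,1)
step 4: output 3; order=[0,4,5,3]; indeg=(0,1,2,0,0,0,1,0,1)
step 5: output 7; order=[0,4,5,3,7]; indeg=(0,1,2,0,0,0,0,0,1)
step 6: output 6; order=[0,4,5,3,7,6]; indeg=(0,0,1,0,0,0,0,0,0)
step 7: output 1; order=[0,4,5,3,7,6,1]; indeg=(0,0,0,0,0,0,0,0,0)
step 8: output 2; order=[0,4,5,3,7,6,1,2]; indeg=(0,0,0,0,0,0,0,0,0)
step 9: output 8; order=[0,4,5,3,7,6,1,2,8]; indeg=(0,0,0,0,0,0,0,0,0)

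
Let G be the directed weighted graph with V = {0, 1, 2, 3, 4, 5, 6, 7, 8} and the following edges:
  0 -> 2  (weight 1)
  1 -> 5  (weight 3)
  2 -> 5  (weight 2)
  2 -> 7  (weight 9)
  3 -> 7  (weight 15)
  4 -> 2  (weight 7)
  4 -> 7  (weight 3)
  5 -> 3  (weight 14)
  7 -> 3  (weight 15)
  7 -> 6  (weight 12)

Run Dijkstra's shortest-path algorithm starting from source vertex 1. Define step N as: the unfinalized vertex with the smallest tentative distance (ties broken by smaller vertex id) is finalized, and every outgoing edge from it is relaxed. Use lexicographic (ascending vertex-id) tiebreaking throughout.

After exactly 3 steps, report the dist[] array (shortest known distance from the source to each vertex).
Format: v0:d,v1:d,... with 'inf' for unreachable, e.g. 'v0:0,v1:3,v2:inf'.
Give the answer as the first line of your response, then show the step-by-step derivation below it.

v0:inf,v1:0,v2:inf,v3:17,v4:inf,v5:3,v6:inf,v7:32,v8:inf

step 1: dist = v0:inf,v1:0,v2:inf,v3:inf,v4:inf,v5:3,v6:inf,v7:inf,v8:inf
step 2: dist = v0:inf,v1:0,v2:inf,v3:17,v4:inf,v5:3,v6:inf,v7:inf,v8:inf
step 3: dist = v0:inf,v1:0,v2:inf,v3:17,v4:inf,v5:3,v6:inf,v7:32,v8:inf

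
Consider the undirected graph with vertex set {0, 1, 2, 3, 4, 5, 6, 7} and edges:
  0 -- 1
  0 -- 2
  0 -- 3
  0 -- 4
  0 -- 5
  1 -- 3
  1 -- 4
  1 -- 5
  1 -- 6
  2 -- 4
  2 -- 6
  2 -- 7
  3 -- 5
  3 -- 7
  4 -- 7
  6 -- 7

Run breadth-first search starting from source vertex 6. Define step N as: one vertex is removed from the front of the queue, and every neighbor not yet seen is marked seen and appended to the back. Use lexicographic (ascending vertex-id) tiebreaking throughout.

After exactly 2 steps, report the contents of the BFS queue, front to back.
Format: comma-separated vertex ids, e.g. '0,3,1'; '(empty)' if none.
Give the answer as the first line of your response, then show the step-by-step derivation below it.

2,7,0,3,4,5

step 1: dequeue 6; queue=[1,2,7]; order=6
step 2: dequeue 1; queue=[2,7,0,3,4,5]; order=6,1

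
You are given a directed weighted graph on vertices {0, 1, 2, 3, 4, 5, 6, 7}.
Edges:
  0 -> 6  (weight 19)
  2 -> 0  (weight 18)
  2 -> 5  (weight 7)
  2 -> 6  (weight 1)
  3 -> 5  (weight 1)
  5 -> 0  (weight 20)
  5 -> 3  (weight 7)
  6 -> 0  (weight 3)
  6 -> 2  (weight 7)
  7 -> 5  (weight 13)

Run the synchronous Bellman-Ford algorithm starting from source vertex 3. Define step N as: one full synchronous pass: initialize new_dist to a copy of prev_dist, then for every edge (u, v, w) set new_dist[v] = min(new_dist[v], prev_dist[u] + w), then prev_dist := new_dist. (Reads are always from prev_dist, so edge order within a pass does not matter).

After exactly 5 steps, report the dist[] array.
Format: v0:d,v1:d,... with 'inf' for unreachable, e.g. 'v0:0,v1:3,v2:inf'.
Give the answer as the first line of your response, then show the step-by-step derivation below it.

v0:21,v1:inf,v2:47,v3:0,v4:inf,v5:1,v6:40,v7:inf

step 1: dist = v0:inf,v1:inf,v2:inf,v3:0,v4:inf,v5:1,v6:inf,v7:inf
step 2: dist = v0:21,v1:inf,v2:inf,v3:0,v4:inf,v5:1,v6:inf,v7:inf
step 3: dist = v0:21,v1:inf,v2:inf,v3:0,v4:inf,v5:1,v6:40,v7:inf
step 4: dist = v0:21,v1:inf,v2:47,v3:0,v4:inf,v5:1,v6:40,v7:inf
step 5: dist = v0:21,v1:inf,v2:47,v3:0,v4:inf,v5:1,v6:40,v7:inf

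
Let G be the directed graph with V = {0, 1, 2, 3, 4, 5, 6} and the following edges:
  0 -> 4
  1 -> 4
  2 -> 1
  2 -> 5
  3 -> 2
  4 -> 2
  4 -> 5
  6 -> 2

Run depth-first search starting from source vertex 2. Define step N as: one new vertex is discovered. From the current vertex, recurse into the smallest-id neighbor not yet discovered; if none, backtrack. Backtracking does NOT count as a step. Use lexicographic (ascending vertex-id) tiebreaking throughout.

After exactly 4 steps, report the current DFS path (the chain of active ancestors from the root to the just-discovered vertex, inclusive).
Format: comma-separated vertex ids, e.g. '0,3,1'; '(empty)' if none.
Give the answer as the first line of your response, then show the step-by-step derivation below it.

2,1,4,5

step 1: discover 2; path=2; order=2
step 2: discover 1; path=2>1; order=2,1
step 3: discover 4; path=2>1>4; order=2,1,4
step 4: discover 5; path=2>1>4>5; order=2,1,4,5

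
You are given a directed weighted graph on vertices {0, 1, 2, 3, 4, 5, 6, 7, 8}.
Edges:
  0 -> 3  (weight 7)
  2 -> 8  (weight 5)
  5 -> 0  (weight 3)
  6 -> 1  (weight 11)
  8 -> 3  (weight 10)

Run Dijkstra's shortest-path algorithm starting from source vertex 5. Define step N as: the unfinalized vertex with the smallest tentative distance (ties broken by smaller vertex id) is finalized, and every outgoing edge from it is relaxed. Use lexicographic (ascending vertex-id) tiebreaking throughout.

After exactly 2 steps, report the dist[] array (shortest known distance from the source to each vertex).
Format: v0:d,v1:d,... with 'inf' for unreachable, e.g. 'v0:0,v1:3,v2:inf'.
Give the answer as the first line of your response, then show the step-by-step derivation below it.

v0:3,v1:inf,v2:inf,v3:10,v4:inf,v5:0,v6:inf,v7:inf,v8:inf

step 1: dist = v0:3,v1:inf,v2:inf,v3:inf,v4:inf,v5:0,v6:inf,v7:inf,v8:inf
step 2: dist = v0:3,v1:inf,v2:inf,v3:10,v4:inf,v5:0,v6:inf,v7:inf,v8:inf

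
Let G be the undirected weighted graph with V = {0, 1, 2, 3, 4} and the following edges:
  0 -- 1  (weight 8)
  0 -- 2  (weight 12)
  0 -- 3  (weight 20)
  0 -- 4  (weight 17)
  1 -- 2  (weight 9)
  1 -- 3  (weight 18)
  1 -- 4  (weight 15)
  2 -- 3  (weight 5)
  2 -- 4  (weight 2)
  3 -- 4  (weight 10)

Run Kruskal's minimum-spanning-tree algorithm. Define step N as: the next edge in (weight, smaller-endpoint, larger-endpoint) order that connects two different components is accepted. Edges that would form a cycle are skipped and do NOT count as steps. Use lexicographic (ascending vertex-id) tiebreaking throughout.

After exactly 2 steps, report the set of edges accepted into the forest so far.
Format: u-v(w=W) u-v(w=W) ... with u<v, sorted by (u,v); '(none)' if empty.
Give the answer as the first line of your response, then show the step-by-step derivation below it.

2-3(w=5) 2-4(w=2)

step 1: add edge 2-4 (w=2); MST = {2-4(w=2)}
step 2: add edge 2-3 (w=5); MST = {2-3(w=5) 2-4(w=2)}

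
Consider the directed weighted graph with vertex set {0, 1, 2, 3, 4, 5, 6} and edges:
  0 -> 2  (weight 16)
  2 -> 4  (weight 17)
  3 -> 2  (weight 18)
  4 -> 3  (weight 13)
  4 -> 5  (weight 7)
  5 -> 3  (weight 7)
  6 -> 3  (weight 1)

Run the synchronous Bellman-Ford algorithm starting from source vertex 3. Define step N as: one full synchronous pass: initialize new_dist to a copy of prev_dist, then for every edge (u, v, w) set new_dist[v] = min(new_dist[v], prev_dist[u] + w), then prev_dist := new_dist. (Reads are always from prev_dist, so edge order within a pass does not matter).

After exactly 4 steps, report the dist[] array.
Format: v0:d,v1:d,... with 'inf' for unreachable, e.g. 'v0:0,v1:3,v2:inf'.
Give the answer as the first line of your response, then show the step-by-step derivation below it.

v0:inf,v1:inf,v2:18,v3:0,v4:35,v5:42,v6:inf

step 1: dist = v0:inf,v1:inf,v2:18,v3:0,v4:inf,v5:inf,v6:inf
step 2: dist = v0:inf,v1:inf,v2:18,v3:0,v4:35,v5:inf,v6:inf
step 3: dist = v0:inf,v1:inf,v2:18,v3:0,v4:35,v5:42,v6:inf
step 4: dist = v0:inf,v1:inf,v2:18,v3:0,v4:35,v5:42,v6:inf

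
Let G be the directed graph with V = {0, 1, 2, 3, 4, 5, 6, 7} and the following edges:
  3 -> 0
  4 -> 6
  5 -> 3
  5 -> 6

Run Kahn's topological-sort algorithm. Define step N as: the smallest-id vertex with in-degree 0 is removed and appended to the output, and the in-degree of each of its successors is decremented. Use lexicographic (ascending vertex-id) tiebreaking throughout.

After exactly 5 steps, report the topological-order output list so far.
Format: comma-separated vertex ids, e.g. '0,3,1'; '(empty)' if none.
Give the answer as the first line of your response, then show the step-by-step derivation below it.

1,2,4,5,3

step 1: output 1; order=[1]; indeg=(1,0,0,1,0,0,2,0)
step 2: output 2; order=[1,2]; indeg=(1,0,0,1,0,0,2,0)
step 3: output 4; order=[1,2,4]; indeg=(1,0,0,1,0,0,1,0)
step 4: output 5; order=[1,2,4,5]; indeg=(1,0,0,0,0,0,0,0)
step 5: output 3; order=[1,2,4,5,3]; indeg=(0,0,0,0,0,0,0,0)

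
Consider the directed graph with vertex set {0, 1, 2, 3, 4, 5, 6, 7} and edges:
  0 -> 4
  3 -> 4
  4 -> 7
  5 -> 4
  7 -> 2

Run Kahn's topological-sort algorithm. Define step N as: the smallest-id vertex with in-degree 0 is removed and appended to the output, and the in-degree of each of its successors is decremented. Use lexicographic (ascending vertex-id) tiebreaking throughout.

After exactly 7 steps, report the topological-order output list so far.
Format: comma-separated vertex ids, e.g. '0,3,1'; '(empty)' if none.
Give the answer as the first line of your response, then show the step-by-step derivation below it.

0,1,3,5,4,6,7

step 1: output 0; order=[0]; indeg=(0,0,1,0,2,0,0,1)
step 2: output 1; order=[0,1]; indeg=(0,0,1,0,2,0,0,1)
step 3: output 3; order=[0,1,3]; indeg=(0,0,1,0,1,0,0,1)
step 4: output 5; order=[0,1,3,5]; indeg=(0,0,1,0,0,0,0,1)
step 5: output 4; order=[0,1,3,5,4]; indeg=(0,0,1,0,0,0,0,0)
step 6: output 6; order=[0,1,3,5,4,6]; indeg=(0,0,1,0,0,0,0,0)
step 7: output 7; order=[0,1,3,5,4,6,7]; indeg=(0,0,0,0,0,0,0,0)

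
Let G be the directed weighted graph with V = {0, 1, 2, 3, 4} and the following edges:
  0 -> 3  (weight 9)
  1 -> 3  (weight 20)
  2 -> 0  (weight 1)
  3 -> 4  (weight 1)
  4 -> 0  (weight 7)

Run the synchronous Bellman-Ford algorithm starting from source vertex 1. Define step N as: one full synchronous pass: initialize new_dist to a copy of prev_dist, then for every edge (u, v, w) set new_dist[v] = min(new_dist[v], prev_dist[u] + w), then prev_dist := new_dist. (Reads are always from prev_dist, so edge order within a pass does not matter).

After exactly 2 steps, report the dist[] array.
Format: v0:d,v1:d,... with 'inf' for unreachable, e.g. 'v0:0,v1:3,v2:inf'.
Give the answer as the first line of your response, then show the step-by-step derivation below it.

v0:inf,v1:0,v2:inf,v3:20,v4:21

step 1: dist = v0:inf,v1:0,v2:inf,v3:20,v4:inf
step 2: dist = v0:inf,v1:0,v2:inf,v3:20,v4:21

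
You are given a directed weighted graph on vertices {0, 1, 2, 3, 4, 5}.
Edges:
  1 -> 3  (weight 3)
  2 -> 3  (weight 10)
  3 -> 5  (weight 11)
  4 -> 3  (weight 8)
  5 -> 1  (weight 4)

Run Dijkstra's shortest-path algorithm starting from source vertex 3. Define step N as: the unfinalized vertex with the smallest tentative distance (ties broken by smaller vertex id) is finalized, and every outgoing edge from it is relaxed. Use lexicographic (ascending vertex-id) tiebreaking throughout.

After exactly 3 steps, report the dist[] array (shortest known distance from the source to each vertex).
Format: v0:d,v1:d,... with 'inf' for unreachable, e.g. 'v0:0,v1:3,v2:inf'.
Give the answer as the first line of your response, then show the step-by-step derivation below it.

v0:inf,v1:15,v2:inf,v3:0,v4:inf,v5:11

step 1: dist = v0:inf,v1:inf,v2:inf,v3:0,v4:inf,v5:11
step 2: dist = v0:inf,v1:15,v2:inf,v3:0,v4:inf,v5:11
step 3: dist = v0:inf,v1:15,v2:inf,v3:0,v4:inf,v5:11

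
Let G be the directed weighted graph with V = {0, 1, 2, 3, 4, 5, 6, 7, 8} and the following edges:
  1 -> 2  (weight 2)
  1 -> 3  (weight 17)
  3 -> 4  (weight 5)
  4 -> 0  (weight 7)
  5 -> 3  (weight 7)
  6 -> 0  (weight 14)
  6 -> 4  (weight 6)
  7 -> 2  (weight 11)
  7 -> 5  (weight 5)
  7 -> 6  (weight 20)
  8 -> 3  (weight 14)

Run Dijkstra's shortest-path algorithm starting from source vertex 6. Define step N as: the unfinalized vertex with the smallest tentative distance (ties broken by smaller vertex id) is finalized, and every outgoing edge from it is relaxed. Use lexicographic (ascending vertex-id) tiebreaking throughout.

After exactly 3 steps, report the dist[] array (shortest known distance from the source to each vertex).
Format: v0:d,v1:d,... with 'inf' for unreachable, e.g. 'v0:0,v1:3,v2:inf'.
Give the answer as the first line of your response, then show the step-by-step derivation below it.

v0:13,v1:inf,v2:inf,v3:inf,v4:6,v5:inf,v6:0,v7:inf,v8:inf

step 1: dist = v0:14,v1:inf,v2:inf,v3:inf,v4:6,v5:inf,v6:0,v7:inf,v8:inf
step 2: dist = v0:13,v1:inf,v2:inf,v3:inf,v4:6,v5:inf,v6:0,v7:inf,v8:inf
step 3: dist = v0:13,v1:inf,v2:inf,v3:inf,v4:6,v5:inf,v6:0,v7:inf,v8:inf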